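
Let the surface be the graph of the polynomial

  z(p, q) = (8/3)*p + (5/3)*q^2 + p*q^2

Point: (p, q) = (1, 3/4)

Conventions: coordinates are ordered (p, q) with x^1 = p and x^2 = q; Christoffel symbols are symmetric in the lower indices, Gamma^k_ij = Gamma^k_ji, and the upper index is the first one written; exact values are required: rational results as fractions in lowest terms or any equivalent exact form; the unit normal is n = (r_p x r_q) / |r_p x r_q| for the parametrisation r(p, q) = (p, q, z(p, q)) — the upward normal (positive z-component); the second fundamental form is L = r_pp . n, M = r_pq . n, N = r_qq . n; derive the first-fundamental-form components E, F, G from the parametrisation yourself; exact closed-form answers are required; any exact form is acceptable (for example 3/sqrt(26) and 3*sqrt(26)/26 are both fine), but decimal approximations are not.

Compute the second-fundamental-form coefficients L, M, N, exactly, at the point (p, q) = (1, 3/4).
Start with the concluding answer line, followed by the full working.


Answer: L = 0, M = 72*sqrt(63193)/63193, N = 256*sqrt(63193)/63193

z_p = 155/48, z_q = 4, z_pp = 0, z_pq = 3/2, z_qq = 16/3
E = 26329/2304, F = 155/12, G = 17; answer radicand W^2 = 63193/2304
unnormalised second-form numerators: l = 0, m = 3/2, n = 16/3; L = l/sqrt(63193/2304), and similarly M = m/sqrt(W^2), N = n/sqrt(W^2)


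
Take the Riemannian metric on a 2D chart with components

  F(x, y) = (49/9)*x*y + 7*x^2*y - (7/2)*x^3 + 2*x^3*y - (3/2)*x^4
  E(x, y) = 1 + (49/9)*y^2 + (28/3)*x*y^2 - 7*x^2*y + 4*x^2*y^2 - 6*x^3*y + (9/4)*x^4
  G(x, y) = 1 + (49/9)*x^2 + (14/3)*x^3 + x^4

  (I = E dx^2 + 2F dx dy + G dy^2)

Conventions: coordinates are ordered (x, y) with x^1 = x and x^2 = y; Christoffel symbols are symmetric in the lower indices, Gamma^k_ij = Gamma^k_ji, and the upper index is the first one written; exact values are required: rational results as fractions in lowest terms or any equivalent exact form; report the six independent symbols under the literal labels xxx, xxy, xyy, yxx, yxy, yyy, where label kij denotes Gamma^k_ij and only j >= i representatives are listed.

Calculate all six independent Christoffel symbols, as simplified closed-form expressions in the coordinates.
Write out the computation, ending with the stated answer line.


E = 1 + (49/9)*y^2 + (28/3)*x*y^2 - 7*x^2*y + 4*x^2*y^2 - 6*x^3*y + (9/4)*x^4; F = (49/9)*x*y + 7*x^2*y - (7/2)*x^3 + 2*x^3*y - (3/2)*x^4; G = 1 + (49/9)*x^2 + (14/3)*x^3 + x^4
Gamma^k_ij = (1/2) g^{kl} (d_i g_jl + d_j g_il - d_l g_ij), with g^inv = (1/(EG-F^2)) [[G, -F], [-F, E]]
first partials: E_x = (28/3)*y^2 - 14*x*y + 8*x*y^2 - 18*x^2*y + 9*x^3, E_y = (98/9)*y + (56/3)*x*y - 7*x^2 + 8*x^2*y - 6*x^3, F_x = (49/9)*y + 14*x*y - (21/2)*x^2 + 6*x^2*y - 6*x^3, F_y = (49/9)*x + 7*x^2 + 2*x^3, G_x = (98/9)*x + 14*x^2 + 4*x^3, G_y = 0
D = EG - F^2 = 1 + (49/9)*y^2 + (49/9)*x^2 + (28/3)*x*y^2 - 7*x^2*y + (14/3)*x^3 + 4*x^2*y^2 - 6*x^3*y + (13/4)*x^4
expanded: Gamma^x_xx = (G E_x - 2F F_x + F E_y)/(2D), Gamma^x_xy = (G E_y - F G_x)/(2D), Gamma^x_yy = (2G F_y - G G_x - F G_y)/(2D), Gamma^y_xx = (2E F_x - E E_y - F E_x)/(2D), Gamma^y_xy = (E G_x - F E_y)/(2D), Gamma^y_yy = (E G_y - 2F F_y + F G_x)/(2D); substitute and cancel common factors

Answer: Gamma_xxx = (162*x^3 - 324*x^2*y + 144*x*y^2 - 252*x*y + 168*y^2)/(117*x^4 - 216*x^3*y + 168*x^3 + 144*x^2*y^2 - 252*x^2*y + 196*x^2 + 336*x*y^2 + 196*y^2 + 36), Gamma_xxy = (-108*x^3 + 144*x^2*y - 126*x^2 + 336*x*y + 196*y)/(117*x^4 - 216*x^3*y + 168*x^3 + 144*x^2*y^2 - 252*x^2*y + 196*x^2 + 336*x*y^2 + 196*y^2 + 36), Gamma_xyy = 0, Gamma_yxx = (-108*x^3 + 72*x^2*y - 252*x^2 + 168*x*y)/(117*x^4 - 216*x^3*y + 168*x^3 + 144*x^2*y^2 - 252*x^2*y + 196*x^2 + 336*x*y^2 + 196*y^2 + 36), Gamma_yxy = (72*x^3 + 252*x^2 + 196*x)/(117*x^4 - 216*x^3*y + 168*x^3 + 144*x^2*y^2 - 252*x^2*y + 196*x^2 + 336*x*y^2 + 196*y^2 + 36), Gamma_yyy = 0


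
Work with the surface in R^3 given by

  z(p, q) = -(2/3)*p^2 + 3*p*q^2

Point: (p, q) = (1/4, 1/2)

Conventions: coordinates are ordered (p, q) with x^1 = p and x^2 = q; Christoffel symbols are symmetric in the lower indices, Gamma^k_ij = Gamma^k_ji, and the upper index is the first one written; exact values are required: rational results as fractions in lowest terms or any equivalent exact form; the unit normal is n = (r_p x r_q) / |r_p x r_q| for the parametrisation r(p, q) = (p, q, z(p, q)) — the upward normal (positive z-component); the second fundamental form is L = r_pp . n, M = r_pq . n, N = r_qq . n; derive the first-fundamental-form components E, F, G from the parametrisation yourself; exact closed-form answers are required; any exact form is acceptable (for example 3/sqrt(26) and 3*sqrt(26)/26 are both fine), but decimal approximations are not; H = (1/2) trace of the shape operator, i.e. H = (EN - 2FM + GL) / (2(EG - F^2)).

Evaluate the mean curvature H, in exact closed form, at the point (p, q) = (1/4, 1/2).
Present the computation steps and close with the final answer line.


z_p = 5/12, z_q = 3/4, z_pp = -4/3, z_pq = 3, z_qq = 3/2
E = 169/144, F = 5/16, G = 25/16; answer radicand W^2 = 125/72
unnormalised second-form numerators: l = -4/3, m = 3, n = 3/2; L = l/sqrt(125/72), and similarly M = m/sqrt(W^2), N = n/sqrt(W^2)
H = (E*n - 2*F*m + G*l) / (2*(EG - F^2)*sqrt(W^2)); E*n - 2*F*m + G*l = -211/96, EG - F^2 = 125/72, so H = (-633/1000)/sqrt(125/72)

Answer: H = -1899*sqrt(10)/12500


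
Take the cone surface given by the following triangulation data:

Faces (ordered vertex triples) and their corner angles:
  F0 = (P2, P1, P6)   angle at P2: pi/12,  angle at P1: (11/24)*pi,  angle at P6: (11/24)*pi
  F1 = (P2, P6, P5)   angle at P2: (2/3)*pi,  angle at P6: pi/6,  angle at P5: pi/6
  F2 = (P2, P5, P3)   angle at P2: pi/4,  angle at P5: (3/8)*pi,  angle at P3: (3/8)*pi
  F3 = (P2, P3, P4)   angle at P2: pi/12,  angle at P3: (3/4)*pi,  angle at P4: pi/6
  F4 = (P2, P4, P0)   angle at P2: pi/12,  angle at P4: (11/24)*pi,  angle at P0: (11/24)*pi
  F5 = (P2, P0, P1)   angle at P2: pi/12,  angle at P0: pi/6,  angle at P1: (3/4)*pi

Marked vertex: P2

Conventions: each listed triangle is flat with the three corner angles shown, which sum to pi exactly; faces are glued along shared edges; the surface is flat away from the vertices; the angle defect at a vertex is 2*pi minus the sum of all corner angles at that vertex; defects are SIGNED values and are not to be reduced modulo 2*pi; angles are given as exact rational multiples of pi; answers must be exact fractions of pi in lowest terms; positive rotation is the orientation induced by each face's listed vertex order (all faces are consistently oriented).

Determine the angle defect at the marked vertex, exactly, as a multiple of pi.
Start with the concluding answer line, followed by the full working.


Answer: defect(P2) = (3/4)*pi

Sum of corner angles at P2: (5/4)*pi
defect = 2*pi - (5/4)*pi


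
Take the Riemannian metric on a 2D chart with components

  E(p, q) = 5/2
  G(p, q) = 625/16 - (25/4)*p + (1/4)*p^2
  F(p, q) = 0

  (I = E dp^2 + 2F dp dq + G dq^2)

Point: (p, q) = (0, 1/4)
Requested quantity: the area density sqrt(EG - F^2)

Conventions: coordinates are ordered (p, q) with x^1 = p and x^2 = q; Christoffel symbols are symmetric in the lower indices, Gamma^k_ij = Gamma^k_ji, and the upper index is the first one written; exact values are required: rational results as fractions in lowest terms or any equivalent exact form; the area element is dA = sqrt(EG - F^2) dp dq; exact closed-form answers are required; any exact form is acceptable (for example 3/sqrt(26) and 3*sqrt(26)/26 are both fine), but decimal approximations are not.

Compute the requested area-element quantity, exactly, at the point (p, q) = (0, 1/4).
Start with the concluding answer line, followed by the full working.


Answer: sqrt(EG - F^2) = 25*sqrt(10)/8

E = 5/2, F = 0, G = 625/16; EG - F^2 = 3125/32


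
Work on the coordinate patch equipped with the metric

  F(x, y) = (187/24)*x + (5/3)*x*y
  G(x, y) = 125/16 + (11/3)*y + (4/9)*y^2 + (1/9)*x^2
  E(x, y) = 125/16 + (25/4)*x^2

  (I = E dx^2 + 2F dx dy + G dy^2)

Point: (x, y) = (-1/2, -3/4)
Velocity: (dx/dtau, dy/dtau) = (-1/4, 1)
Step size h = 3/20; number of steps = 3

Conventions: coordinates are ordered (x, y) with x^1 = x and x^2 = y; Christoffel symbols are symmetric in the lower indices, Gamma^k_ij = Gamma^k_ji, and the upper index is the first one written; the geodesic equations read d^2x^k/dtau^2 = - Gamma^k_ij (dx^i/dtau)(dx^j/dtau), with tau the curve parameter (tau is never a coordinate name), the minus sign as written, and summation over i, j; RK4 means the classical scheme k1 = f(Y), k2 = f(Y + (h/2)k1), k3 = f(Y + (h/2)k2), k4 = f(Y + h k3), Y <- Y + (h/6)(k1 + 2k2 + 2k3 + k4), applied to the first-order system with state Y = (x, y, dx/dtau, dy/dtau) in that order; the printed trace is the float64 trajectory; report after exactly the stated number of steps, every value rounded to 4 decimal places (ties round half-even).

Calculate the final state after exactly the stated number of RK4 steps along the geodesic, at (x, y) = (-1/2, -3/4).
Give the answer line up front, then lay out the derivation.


Answer: x = -0.6154, y = -0.3347, dx/dtau = -0.2630, dy/dtau = 0.8531

f(Y) = (dx/dtau, dy/dtau, -Gamma^x_ij Y'^i Y'^j, -Gamma^y_ij Y'^i Y'^j) with the Gammas evaluated at the stage position; h = 0.150000; intermediate values shown to 6 dp
step 0: x = -0.5000, y = -0.7500, dx/dtau = -0.2500, dy/dtau = 1.0000
step 1:
  k1: at (x, y) = (-0.500000, -0.750000), (dx/dtau, dy/dtau) = (-0.250000, 1.000000); Gamma_xxx = 0.119602, Gamma_xxy = -0.004616, Gamma_xyy = 0.019120, Gamma_yxx = 1.298222, Gamma_yxy = -0.013230, Gamma_yyy = 0.292595; k1 = (-0.250000, 1.000000, -0.028903, -0.380349)
  k2: at (x, y) = (-0.518750, -0.675000), (dx/dtau, dy/dtau) = (-0.252168, 0.971474); Gamma_xxx = 0.122106, Gamma_xxy = -0.004871, Gamma_xyy = 0.019749, Gamma_yxx = 1.272725, Gamma_yxy = -0.013373, Gamma_yyy = 0.287551; k2 = (-0.252168, 0.971474, -0.028789, -0.358862)
  k3: at (x, y) = (-0.518913, -0.677139), (dx/dtau, dy/dtau) = (-0.252159, 0.973085); Gamma_xxx = 0.122212, Gamma_xxy = -0.004878, Gamma_xyy = 0.019759, Gamma_yxx = 1.273629, Gamma_yxy = -0.013395, Gamma_yyy = 0.287722; k3 = (-0.252159, 0.973085, -0.028874, -0.359999)
  k4: at (x, y) = (-0.537824, -0.604037), (dx/dtau, dy/dtau) = (-0.254331, 0.946000); Gamma_xxx = 0.124743, Gamma_xxy = -0.005142, Gamma_xyy = 0.020392, Gamma_yxx = 1.250024, Gamma_yxy = -0.013557, Gamma_yyy = 0.283026; k4 = (-0.254331, 0.946000, -0.028792, -0.340665)
  Y <- Y + (h/6)(k1 + 2k2 + 2k3 + k4): x = -0.5378, y = -0.6041, dx/dtau = -0.2543, dy/dtau = 0.9460
step 2:
  k1: at (x, y) = (-0.537825, -0.604122), (dx/dtau, dy/dtau) = (-0.254326, 0.946032); Gamma_xxx = 0.124745, Gamma_xxy = -0.005143, Gamma_xyy = 0.020392, Gamma_yxx = 1.250057, Gamma_yxy = -0.013558, Gamma_yyy = 0.283032; k1 = (-0.254326, 0.946032, -0.028793, -0.340686)
  k2: at (x, y) = (-0.556899, -0.533170), (dx/dtau, dy/dtau) = (-0.256485, 0.920480); Gamma_xxx = 0.127316, Gamma_xxy = -0.005418, Gamma_xyy = 0.021029, Gamma_yxx = 1.228326, Gamma_yxy = -0.013742, Gamma_yyy = 0.278683; k2 = (-0.256485, 0.920480, -0.028752, -0.323418)
  k3: at (x, y) = (-0.557061, -0.535086), (dx/dtau, dy/dtau) = (-0.256482, 0.921775); Gamma_xxx = 0.127415, Gamma_xxy = -0.005424, Gamma_xyy = 0.021039, Gamma_yxx = 1.229090, Gamma_yxy = -0.013763, Gamma_yyy = 0.278828; k3 = (-0.256482, 0.921775, -0.028823, -0.324273)
  k4: at (x, y) = (-0.576297, -0.465856), (dx/dtau, dy/dtau) = (-0.258649, 0.897391); Gamma_xxx = 0.130015, Gamma_xxy = -0.005710, Gamma_xyy = 0.021682, Gamma_yxx = 1.208915, Gamma_yxy = -0.013966, Gamma_yyy = 0.274771; k4 = (-0.258649, 0.897391, -0.028810, -0.308635)
  Y <- Y + (h/6)(k1 + 2k2 + 2k3 + k4): x = -0.5763, y = -0.4659, dx/dtau = -0.2586, dy/dtau = 0.8974
step 3:
  k1: at (x, y) = (-0.576297, -0.465924), (dx/dtau, dy/dtau) = (-0.258644, 0.897414); Gamma_xxx = 0.130017, Gamma_xxy = -0.005710, Gamma_xyy = 0.021682, Gamma_yxx = 1.208940, Gamma_yxy = -0.013967, Gamma_yyy = 0.274776; k1 = (-0.258644, 0.897414, -0.028811, -0.308649)
  k2: at (x, y) = (-0.595696, -0.398618), (dx/dtau, dy/dtau) = (-0.260805, 0.874265); Gamma_xxx = 0.132658, Gamma_xxy = -0.006007, Gamma_xyy = 0.022331, Gamma_yxx = 1.190309, Gamma_yxy = -0.014192, Gamma_yyy = 0.271010; k2 = (-0.260805, 0.874265, -0.028831, -0.294580)
  k3: at (x, y) = (-0.595858, -0.400354), (dx/dtau, dy/dtau) = (-0.260807, 0.875321); Gamma_xxx = 0.132752, Gamma_xxy = -0.006014, Gamma_xyy = 0.022341, Gamma_yxx = 1.190968, Gamma_yxy = -0.014211, Gamma_yyy = 0.271135; k3 = (-0.260807, 0.875321, -0.028893, -0.295239)
  k4: at (x, y) = (-0.615418, -0.334626), (dx/dtau, dy/dtau) = (-0.262978, 0.853128); Gamma_xxx = 0.135426, Gamma_xxy = -0.006322, Gamma_xyy = 0.022996, Gamma_yxx = 1.173642, Gamma_yxy = -0.014455, Gamma_yyy = 0.267618; k4 = (-0.262978, 0.853128, -0.028940, -0.282432)
  Y <- Y + (h/6)(k1 + 2k2 + 2k3 + k4): x = -0.6154, y = -0.3347, dx/dtau = -0.2630, dy/dtau = 0.8531


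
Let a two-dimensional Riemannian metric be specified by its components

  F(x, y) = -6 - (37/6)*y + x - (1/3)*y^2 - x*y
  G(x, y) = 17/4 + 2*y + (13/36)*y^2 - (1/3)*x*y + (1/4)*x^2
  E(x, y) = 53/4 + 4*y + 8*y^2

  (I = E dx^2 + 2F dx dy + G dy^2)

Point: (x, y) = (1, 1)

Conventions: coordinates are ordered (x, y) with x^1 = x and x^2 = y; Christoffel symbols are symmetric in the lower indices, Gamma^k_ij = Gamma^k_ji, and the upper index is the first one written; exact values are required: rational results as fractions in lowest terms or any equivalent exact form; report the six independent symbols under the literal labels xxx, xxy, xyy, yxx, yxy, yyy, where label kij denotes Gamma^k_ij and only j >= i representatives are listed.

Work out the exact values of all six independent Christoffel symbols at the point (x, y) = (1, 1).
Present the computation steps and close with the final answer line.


E = 101/4, F = -25/2, G = 235/36 at the point
E_x = 0, E_y = 20, F_x = 0, F_y = -47/6, G_x = 1/6, G_y = 43/18
EG - F^2 = 1235/144;  g^inv = (144/1235) * [[235/36, 25/2], [25/2, 101/4]]
first-kind symbols [ij,l] = (1/2)(d_i g_jl + d_j g_il - d_l g_ij): [xx,x] = E_x/2 = 0, [xx,y] = F_x - E_y/2 = -10, [xy,x] = E_y/2 = 10, [xy,y] = G_x/2 = 1/12, [yy,x] = F_y - G_x/2 = -95/12, [yy,y] = G_y/2 = 43/36
Gamma^x_ij = (G*[ij,x] - F*[ij,y])/(EG - F^2), Gamma^y_ij = (E*[ij,y] - F*[ij,x])/(EG - F^2)

Answer: Gamma_xxx = -3600/247, Gamma_xxy = 1910/247, Gamma_xyy = -3175/741, Gamma_yxx = -7272/247, Gamma_yxy = 18303/1235, Gamma_yyy = -9907/1235


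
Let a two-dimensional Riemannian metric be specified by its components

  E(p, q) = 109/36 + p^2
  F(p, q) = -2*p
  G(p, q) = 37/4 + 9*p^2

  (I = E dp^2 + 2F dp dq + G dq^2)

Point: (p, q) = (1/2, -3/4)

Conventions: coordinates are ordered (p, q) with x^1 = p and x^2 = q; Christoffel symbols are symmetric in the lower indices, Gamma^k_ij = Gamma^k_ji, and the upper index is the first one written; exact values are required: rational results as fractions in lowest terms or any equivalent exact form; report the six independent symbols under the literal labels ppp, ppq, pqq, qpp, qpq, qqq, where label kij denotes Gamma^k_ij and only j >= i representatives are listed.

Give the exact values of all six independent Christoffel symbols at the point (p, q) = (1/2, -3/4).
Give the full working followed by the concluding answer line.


E = 59/18, F = -1, G = 23/2 at the point
E_p = 1, E_q = 0, F_p = -2, F_q = 0, G_p = 9, G_q = 0
EG - F^2 = 1321/36;  g^inv = (36/1321) * [[23/2, 1], [1, 59/18]]
first-kind symbols [ij,l] = (1/2)(d_i g_jl + d_j g_il - d_l g_ij): [pp,p] = E_p/2 = 1/2, [pp,q] = F_p - E_q/2 = -2, [pq,p] = E_q/2 = 0, [pq,q] = G_p/2 = 9/2, [qq,p] = F_q - G_p/2 = -9/2, [qq,q] = G_q/2 = 0
Gamma^p_ij = (G*[ij,p] - F*[ij,q])/(EG - F^2), Gamma^q_ij = (E*[ij,q] - F*[ij,p])/(EG - F^2)

Answer: Gamma_ppp = 135/1321, Gamma_ppq = 162/1321, Gamma_pqq = -1863/1321, Gamma_qpp = -218/1321, Gamma_qpq = 531/1321, Gamma_qqq = -162/1321


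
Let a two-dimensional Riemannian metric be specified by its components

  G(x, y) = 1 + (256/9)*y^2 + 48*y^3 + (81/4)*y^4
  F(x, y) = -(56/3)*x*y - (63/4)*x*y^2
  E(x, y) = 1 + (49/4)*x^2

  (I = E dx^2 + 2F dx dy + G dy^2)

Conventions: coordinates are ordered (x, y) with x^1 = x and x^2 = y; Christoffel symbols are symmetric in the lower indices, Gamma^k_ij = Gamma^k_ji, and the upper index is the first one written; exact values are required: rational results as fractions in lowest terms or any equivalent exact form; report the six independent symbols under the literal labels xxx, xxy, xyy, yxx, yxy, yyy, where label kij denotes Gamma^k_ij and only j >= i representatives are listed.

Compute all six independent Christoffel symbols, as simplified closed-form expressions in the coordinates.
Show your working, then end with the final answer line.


E = 1 + (49/4)*x^2; F = -(56/3)*x*y - (63/4)*x*y^2; G = 1 + (256/9)*y^2 + 48*y^3 + (81/4)*y^4
Gamma^k_ij = (1/2) g^{kl} (d_i g_jl + d_j g_il - d_l g_ij), with g^inv = (1/(EG-F^2)) [[G, -F], [-F, E]]
first partials: E_x = (49/2)*x, E_y = 0, F_x = -(56/3)*y - (63/4)*y^2, F_y = -(56/3)*x - (63/2)*x*y, G_x = 0, G_y = (512/9)*y + 144*y^2 + 81*y^3
D = EG - F^2 = 1 + (256/9)*y^2 + (49/4)*x^2 + 48*y^3 + (81/4)*y^4
expanded: Gamma^x_xx = (G E_x - 2F F_x + F E_y)/(2D), Gamma^x_xy = (G E_y - F G_x)/(2D), Gamma^x_yy = (2G F_y - G G_x - F G_y)/(2D), Gamma^y_xx = (2E F_x - E E_y - F E_x)/(2D), Gamma^y_xy = (E G_x - F E_y)/(2D), Gamma^y_yy = (E G_y - 2F F_y + F G_x)/(2D); substitute and cancel common factors

Answer: Gamma_xxx = 441*x/(441*x^2 + 729*y^4 + 1728*y^3 + 1024*y^2 + 36), Gamma_xxy = 0, Gamma_xyy = (-1134*x*y - 672*x)/(441*x^2 + 729*y^4 + 1728*y^3 + 1024*y^2 + 36), Gamma_yxx = (-567*y^2 - 672*y)/(441*x^2 + 729*y^4 + 1728*y^3 + 1024*y^2 + 36), Gamma_yxy = 0, Gamma_yyy = (1458*y^3 + 2592*y^2 + 1024*y)/(441*x^2 + 729*y^4 + 1728*y^3 + 1024*y^2 + 36)


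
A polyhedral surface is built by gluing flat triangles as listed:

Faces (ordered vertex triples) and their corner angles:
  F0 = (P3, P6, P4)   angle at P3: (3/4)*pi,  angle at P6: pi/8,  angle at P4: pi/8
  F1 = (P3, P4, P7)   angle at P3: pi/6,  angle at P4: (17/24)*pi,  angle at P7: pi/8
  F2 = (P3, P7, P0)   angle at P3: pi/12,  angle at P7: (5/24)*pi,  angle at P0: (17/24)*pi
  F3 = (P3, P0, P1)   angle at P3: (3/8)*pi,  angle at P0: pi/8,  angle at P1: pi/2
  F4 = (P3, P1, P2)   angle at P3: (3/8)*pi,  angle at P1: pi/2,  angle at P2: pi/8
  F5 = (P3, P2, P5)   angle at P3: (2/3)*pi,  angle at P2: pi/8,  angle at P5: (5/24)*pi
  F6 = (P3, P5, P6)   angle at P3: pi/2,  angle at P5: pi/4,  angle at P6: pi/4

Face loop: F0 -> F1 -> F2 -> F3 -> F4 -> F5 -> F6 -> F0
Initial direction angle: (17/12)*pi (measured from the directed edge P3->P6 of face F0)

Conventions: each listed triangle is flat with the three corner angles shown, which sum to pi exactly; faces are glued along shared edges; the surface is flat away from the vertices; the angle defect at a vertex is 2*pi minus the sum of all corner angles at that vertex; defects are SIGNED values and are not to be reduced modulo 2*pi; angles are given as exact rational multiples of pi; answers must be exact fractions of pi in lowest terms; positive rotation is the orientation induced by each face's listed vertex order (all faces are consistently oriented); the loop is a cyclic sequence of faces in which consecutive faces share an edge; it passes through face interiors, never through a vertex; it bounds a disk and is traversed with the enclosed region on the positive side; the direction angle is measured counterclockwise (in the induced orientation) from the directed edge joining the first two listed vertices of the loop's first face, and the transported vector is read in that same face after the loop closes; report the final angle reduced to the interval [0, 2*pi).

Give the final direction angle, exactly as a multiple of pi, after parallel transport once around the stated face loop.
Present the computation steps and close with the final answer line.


enclosed vertex P3: corner angles sum to (35/12)*pi, defect = 2*pi - (35/12)*pi = (-11/12)*pi
holonomy = initial angle + sum of enclosed defects (mod 2*pi), positive in the induced orientation
final angle = (17/12)*pi - (11/12)*pi = pi/2 (mod 2*pi)

Answer: final direction angle = pi/2


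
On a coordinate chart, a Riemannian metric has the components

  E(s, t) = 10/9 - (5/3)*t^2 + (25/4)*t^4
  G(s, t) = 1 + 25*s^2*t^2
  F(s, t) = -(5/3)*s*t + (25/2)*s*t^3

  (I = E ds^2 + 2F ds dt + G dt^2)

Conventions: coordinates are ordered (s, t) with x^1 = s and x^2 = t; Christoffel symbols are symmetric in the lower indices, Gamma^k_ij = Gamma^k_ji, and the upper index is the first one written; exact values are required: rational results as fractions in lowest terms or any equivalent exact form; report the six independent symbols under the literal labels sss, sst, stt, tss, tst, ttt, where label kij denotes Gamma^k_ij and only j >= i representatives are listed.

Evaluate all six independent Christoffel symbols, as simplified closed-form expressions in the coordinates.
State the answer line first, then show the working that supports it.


Answer: Gamma_sss = 0, Gamma_sst = (90*t^3 - 12*t)/(180*s^2*t^2 + 45*t^4 - 12*t^2 + 8), Gamma_stt = (90*s*t^2 - 12*s)/(180*s^2*t^2 + 45*t^4 - 12*t^2 + 8), Gamma_tss = 0, Gamma_tst = 180*s*t^2/(180*s^2*t^2 + 45*t^4 - 12*t^2 + 8), Gamma_ttt = 180*s^2*t/(180*s^2*t^2 + 45*t^4 - 12*t^2 + 8)

E = 10/9 - (5/3)*t^2 + (25/4)*t^4; F = -(5/3)*s*t + (25/2)*s*t^3; G = 1 + 25*s^2*t^2
Gamma^k_ij = (1/2) g^{kl} (d_i g_jl + d_j g_il - d_l g_ij), with g^inv = (1/(EG-F^2)) [[G, -F], [-F, E]]
first partials: E_s = 0, E_t = -(10/3)*t + 25*t^3, F_s = -(5/3)*t + (25/2)*t^3, F_t = -(5/3)*s + (75/2)*s*t^2, G_s = 50*s*t^2, G_t = 50*s^2*t
D = EG - F^2 = 10/9 - (5/3)*t^2 + (25/4)*t^4 + 25*s^2*t^2
expanded: Gamma^s_ss = (G E_s - 2F F_s + F E_t)/(2D), Gamma^s_st = (G E_t - F G_s)/(2D), Gamma^s_tt = (2G F_t - G G_s - F G_t)/(2D), Gamma^t_ss = (2E F_s - E E_t - F E_s)/(2D), Gamma^t_st = (E G_s - F E_t)/(2D), Gamma^t_tt = (E G_t - 2F F_t + F G_s)/(2D); substitute and cancel common factors


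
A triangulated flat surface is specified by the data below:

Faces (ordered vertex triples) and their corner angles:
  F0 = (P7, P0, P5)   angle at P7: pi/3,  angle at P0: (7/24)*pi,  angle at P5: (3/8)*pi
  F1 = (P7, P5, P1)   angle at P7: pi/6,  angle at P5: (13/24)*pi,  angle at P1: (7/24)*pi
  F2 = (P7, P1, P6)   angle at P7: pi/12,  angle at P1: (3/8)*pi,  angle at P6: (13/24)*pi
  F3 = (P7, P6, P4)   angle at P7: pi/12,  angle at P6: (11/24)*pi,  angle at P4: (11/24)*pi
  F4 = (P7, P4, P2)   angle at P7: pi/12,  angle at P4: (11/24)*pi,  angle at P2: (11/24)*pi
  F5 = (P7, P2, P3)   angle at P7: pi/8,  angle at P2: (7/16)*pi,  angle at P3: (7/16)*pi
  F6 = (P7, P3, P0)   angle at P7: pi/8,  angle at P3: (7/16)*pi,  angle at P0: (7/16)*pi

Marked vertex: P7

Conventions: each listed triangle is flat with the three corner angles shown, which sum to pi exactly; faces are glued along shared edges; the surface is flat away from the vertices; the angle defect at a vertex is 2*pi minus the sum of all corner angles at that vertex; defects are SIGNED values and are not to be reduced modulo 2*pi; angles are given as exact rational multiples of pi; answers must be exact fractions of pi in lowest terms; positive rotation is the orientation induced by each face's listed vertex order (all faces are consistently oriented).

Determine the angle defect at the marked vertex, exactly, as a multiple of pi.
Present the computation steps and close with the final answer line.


Sum of corner angles at P7: pi
defect = 2*pi - pi

Answer: defect(P7) = pi


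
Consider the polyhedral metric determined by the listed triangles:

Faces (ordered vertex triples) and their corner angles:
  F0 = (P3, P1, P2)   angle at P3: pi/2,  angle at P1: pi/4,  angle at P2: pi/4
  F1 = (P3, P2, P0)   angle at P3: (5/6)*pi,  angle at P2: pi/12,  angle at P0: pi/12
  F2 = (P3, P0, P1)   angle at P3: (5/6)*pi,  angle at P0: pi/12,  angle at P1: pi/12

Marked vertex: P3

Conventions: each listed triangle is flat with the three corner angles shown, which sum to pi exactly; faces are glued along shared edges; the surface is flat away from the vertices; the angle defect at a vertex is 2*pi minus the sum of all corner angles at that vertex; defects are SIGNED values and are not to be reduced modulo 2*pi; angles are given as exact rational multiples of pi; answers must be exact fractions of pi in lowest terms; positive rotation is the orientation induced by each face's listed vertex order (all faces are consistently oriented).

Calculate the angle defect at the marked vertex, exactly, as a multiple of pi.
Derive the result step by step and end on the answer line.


Sum of corner angles at P3: (13/6)*pi
defect = 2*pi - (13/6)*pi

Answer: defect(P3) = -pi/6


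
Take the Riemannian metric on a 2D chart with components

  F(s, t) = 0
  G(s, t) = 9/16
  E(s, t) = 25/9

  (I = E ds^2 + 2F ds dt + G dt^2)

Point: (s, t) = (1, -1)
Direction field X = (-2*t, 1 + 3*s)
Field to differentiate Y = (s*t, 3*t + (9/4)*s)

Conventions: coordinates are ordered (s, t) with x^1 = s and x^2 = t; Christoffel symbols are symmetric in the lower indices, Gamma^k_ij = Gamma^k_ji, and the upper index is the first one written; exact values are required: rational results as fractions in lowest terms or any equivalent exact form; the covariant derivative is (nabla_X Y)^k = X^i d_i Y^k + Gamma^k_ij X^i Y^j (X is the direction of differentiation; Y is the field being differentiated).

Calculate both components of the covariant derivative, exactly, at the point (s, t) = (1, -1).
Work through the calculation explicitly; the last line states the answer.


E = 25/9, F = 0, G = 9/16 at the point
E_s = 0, E_t = 0, F_s = 0, F_t = 0, G_s = 0, G_t = 0
EG - F^2 = 25/16;  g^inv = (16/25) * [[9/16, 0], [0, 25/9]]
first-kind symbols [ij,l] = (1/2)(d_i g_jl + d_j g_il - d_l g_ij): [ss,s] = E_s/2 = 0, [ss,t] = F_s - E_t/2 = 0, [st,s] = E_t/2 = 0, [st,t] = G_s/2 = 0, [tt,s] = F_t - G_s/2 = 0, [tt,t] = G_t/2 = 0
Gamma^s_ij = (G*[ij,s] - F*[ij,t])/(EG - F^2), Gamma^t_ij = (E*[ij,t] - F*[ij,s])/(EG - F^2)
Gamma_sss = 0, Gamma_sst = 0, Gamma_stt = 0, Gamma_tss = 0, Gamma_tst = 0, Gamma_ttt = 0
X = (2, 4), Y = (-1, -3/4) at the point

Answer: (nabla_X Y)^s = 2, (nabla_X Y)^t = 33/2


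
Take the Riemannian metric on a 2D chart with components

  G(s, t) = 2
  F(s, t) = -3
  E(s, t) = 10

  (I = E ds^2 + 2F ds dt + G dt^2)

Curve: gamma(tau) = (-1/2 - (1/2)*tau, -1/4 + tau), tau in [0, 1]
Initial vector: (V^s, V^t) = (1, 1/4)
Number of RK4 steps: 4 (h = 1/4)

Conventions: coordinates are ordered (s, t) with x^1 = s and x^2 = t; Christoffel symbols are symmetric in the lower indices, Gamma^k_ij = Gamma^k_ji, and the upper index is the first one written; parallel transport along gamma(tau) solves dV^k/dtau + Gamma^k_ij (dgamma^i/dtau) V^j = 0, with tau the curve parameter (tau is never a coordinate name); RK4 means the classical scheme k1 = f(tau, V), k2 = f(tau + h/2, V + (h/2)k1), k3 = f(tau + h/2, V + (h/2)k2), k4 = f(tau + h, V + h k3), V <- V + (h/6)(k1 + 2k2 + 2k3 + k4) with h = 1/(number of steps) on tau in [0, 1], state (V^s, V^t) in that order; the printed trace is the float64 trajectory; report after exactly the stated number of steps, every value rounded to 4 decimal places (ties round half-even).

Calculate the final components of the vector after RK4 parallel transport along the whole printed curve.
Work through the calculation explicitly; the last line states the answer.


gamma'(tau) = (-1/2, 1); f(tau, V)^k = -Gamma^k_ij(gamma(tau)) gamma'^i(tau) V^j; h = 1/4; intermediate values shown to 6 dp
curve data and Christoffel symbols at the stage parameters:
  tau = 0.000000: gamma = (-0.500000, -0.250000), gamma' = (-0.500000, 1.000000); Gamma_sss = 0.000000, Gamma_sst = 0.000000, Gamma_stt = 0.000000, Gamma_tss = 0.000000, Gamma_tst = 0.000000, Gamma_ttt = 0.000000
  tau = 0.125000: gamma = (-0.562500, -0.125000), gamma' = (-0.500000, 1.000000); Gamma_sss = 0.000000, Gamma_sst = 0.000000, Gamma_stt = 0.000000, Gamma_tss = 0.000000, Gamma_tst = 0.000000, Gamma_ttt = 0.000000
  tau = 0.250000: gamma = (-0.625000, 0.000000), gamma' = (-0.500000, 1.000000); Gamma_sss = 0.000000, Gamma_sst = 0.000000, Gamma_stt = 0.000000, Gamma_tss = 0.000000, Gamma_tst = 0.000000, Gamma_ttt = 0.000000
  tau = 0.375000: gamma = (-0.687500, 0.125000), gamma' = (-0.500000, 1.000000); Gamma_sss = 0.000000, Gamma_sst = 0.000000, Gamma_stt = 0.000000, Gamma_tss = 0.000000, Gamma_tst = 0.000000, Gamma_ttt = 0.000000
  tau = 0.500000: gamma = (-0.750000, 0.250000), gamma' = (-0.500000, 1.000000); Gamma_sss = 0.000000, Gamma_sst = 0.000000, Gamma_stt = 0.000000, Gamma_tss = 0.000000, Gamma_tst = 0.000000, Gamma_ttt = 0.000000
  tau = 0.625000: gamma = (-0.812500, 0.375000), gamma' = (-0.500000, 1.000000); Gamma_sss = 0.000000, Gamma_sst = 0.000000, Gamma_stt = 0.000000, Gamma_tss = 0.000000, Gamma_tst = 0.000000, Gamma_ttt = 0.000000
  tau = 0.750000: gamma = (-0.875000, 0.500000), gamma' = (-0.500000, 1.000000); Gamma_sss = 0.000000, Gamma_sst = 0.000000, Gamma_stt = 0.000000, Gamma_tss = 0.000000, Gamma_tst = 0.000000, Gamma_ttt = 0.000000
  tau = 0.875000: gamma = (-0.937500, 0.625000), gamma' = (-0.500000, 1.000000); Gamma_sss = 0.000000, Gamma_sst = 0.000000, Gamma_stt = 0.000000, Gamma_tss = 0.000000, Gamma_tst = 0.000000, Gamma_ttt = 0.000000
  tau = 1.000000: gamma = (-1.000000, 0.750000), gamma' = (-0.500000, 1.000000); Gamma_sss = 0.000000, Gamma_sst = 0.000000, Gamma_stt = 0.000000, Gamma_tss = 0.000000, Gamma_tst = 0.000000, Gamma_ttt = 0.000000
step 0: V^s = 1.0000, V^t = 0.2500
step 1: k1 = (0.000000, 0.000000), k2 = (0.000000, 0.000000), k3 = (0.000000, 0.000000), k4 = (0.000000, 0.000000); V <- V + (h/6)(k1 + 2k2 + 2k3 + k4): V^s = 1.0000, V^t = 0.2500
step 2: k1 = (0.000000, 0.000000), k2 = (0.000000, 0.000000), k3 = (0.000000, 0.000000), k4 = (0.000000, 0.000000); V <- V + (h/6)(k1 + 2k2 + 2k3 + k4): V^s = 1.0000, V^t = 0.2500
step 3: k1 = (0.000000, 0.000000), k2 = (0.000000, 0.000000), k3 = (0.000000, 0.000000), k4 = (0.000000, 0.000000); V <- V + (h/6)(k1 + 2k2 + 2k3 + k4): V^s = 1.0000, V^t = 0.2500
step 4: k1 = (0.000000, 0.000000), k2 = (0.000000, 0.000000), k3 = (0.000000, 0.000000), k4 = (0.000000, 0.000000); V <- V + (h/6)(k1 + 2k2 + 2k3 + k4): V^s = 1.0000, V^t = 0.2500

Answer: V^s = 1.0000, V^t = 0.2500


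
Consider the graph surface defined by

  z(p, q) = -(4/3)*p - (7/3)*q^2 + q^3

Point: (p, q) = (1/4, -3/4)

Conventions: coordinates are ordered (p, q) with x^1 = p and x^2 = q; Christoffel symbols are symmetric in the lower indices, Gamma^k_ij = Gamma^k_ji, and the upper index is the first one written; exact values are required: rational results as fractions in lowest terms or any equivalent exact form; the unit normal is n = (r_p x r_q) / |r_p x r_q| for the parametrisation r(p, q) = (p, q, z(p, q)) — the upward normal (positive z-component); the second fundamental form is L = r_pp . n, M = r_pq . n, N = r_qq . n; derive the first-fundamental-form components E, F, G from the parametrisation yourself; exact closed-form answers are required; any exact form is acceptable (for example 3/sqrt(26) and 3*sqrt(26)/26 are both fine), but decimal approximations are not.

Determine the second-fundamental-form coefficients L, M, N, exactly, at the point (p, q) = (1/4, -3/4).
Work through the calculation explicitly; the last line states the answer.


z_p = -4/3, z_q = 83/16, z_pp = 0, z_pq = 0, z_qq = -55/6
E = 25/9, F = -83/12, G = 7145/256; answer radicand W^2 = 68401/2304
unnormalised second-form numerators: l = 0, m = 0, n = -55/6; L = l/sqrt(68401/2304), and similarly M = m/sqrt(W^2), N = n/sqrt(W^2)

Answer: L = 0, M = 0, N = -440*sqrt(68401)/68401


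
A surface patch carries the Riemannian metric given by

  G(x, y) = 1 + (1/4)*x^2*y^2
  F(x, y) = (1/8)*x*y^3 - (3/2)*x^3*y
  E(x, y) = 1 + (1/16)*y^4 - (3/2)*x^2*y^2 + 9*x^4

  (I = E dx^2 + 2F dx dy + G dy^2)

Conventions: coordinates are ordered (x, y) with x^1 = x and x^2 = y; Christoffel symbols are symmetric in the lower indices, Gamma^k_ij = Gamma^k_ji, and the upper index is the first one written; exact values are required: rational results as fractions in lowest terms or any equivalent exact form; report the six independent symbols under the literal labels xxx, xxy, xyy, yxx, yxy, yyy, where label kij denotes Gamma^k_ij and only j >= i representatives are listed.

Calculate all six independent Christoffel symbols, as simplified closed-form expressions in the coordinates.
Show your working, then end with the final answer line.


E = 1 + (1/16)*y^4 - (3/2)*x^2*y^2 + 9*x^4; F = (1/8)*x*y^3 - (3/2)*x^3*y; G = 1 + (1/4)*x^2*y^2
Gamma^k_ij = (1/2) g^{kl} (d_i g_jl + d_j g_il - d_l g_ij), with g^inv = (1/(EG-F^2)) [[G, -F], [-F, E]]
first partials: E_x = -3*x*y^2 + 36*x^3, E_y = (1/4)*y^3 - 3*x^2*y, F_x = (1/8)*y^3 - (9/2)*x^2*y, F_y = (3/8)*x*y^2 - (3/2)*x^3, G_x = (1/2)*x*y^2, G_y = (1/2)*x^2*y
D = EG - F^2 = 1 + (1/16)*y^4 - (5/4)*x^2*y^2 + 9*x^4
expanded: Gamma^x_xx = (G E_x - 2F F_x + F E_y)/(2D), Gamma^x_xy = (G E_y - F G_x)/(2D), Gamma^x_yy = (2G F_y - G G_x - F G_y)/(2D), Gamma^y_xx = (2E F_x - E E_y - F E_x)/(2D), Gamma^y_xy = (E G_x - F E_y)/(2D), Gamma^y_yy = (E G_y - 2F F_y + F G_x)/(2D); substitute and cancel common factors

Answer: Gamma_xxx = (288*x^3 - 24*x*y^2)/(144*x^4 - 20*x^2*y^2 + y^4 + 16), Gamma_xxy = (-24*x^2*y + 2*y^3)/(144*x^4 - 20*x^2*y^2 + y^4 + 16), Gamma_xyy = (-24*x^3 + 2*x*y^2)/(144*x^4 - 20*x^2*y^2 + y^4 + 16), Gamma_yxx = -48*x^2*y/(144*x^4 - 20*x^2*y^2 + y^4 + 16), Gamma_yxy = 4*x*y^2/(144*x^4 - 20*x^2*y^2 + y^4 + 16), Gamma_yyy = 4*x^2*y/(144*x^4 - 20*x^2*y^2 + y^4 + 16)


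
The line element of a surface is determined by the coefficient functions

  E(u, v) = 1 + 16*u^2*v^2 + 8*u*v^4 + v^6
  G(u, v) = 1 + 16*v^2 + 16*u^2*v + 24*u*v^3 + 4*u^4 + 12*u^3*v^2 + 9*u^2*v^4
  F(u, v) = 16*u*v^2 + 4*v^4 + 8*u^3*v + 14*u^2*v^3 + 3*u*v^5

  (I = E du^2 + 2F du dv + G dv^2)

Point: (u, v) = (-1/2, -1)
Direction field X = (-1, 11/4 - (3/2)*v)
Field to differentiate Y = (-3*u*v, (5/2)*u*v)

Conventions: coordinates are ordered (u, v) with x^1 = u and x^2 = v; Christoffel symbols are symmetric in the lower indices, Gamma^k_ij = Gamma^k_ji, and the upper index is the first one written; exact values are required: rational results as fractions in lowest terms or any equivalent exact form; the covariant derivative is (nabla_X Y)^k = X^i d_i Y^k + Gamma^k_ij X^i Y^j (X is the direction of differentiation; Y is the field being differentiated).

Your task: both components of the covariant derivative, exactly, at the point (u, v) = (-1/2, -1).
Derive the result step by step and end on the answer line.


E = 2, F = -5, G = 26 at the point
E_u = -8, E_v = 2, F_u = 21, F_v = 2, G_u = -10, G_v = -70
EG - F^2 = 27;  g^inv = (1/27) * [[26, 5], [5, 2]]
first-kind symbols [ij,l] = (1/2)(d_i g_jl + d_j g_il - d_l g_ij): [uu,u] = E_u/2 = -4, [uu,v] = F_u - E_v/2 = 20, [uv,u] = E_v/2 = 1, [uv,v] = G_u/2 = -5, [vv,u] = F_v - G_u/2 = 7, [vv,v] = G_v/2 = -35
Gamma^u_ij = (G*[ij,u] - F*[ij,v])/(EG - F^2), Gamma^v_ij = (E*[ij,v] - F*[ij,u])/(EG - F^2)
Gamma_uuu = -4/27, Gamma_uuv = 1/27, Gamma_uvv = 7/27, Gamma_vuu = 20/27, Gamma_vuv = -5/27, Gamma_vvv = -35/27
X = (-1, 17/4), Y = (-3/2, 5/4) at the point

Answer: (nabla_X Y)^u = 1835/432, (nabla_X Y)^v = -775/108


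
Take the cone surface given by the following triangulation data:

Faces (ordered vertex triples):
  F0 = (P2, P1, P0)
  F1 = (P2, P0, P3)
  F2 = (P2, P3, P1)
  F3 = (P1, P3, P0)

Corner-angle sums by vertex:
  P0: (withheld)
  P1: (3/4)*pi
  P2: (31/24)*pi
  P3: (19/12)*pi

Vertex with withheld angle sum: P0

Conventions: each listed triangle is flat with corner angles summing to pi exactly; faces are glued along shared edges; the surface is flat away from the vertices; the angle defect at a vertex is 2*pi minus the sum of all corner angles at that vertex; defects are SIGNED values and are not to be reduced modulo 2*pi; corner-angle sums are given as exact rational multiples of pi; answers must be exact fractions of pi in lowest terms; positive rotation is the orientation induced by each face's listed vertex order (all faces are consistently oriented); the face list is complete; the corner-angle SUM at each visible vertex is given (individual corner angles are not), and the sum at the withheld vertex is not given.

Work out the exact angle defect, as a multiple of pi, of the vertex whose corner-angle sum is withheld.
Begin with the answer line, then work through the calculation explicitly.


Answer: defect(P0) = (13/8)*pi

V = 4, E = 6, F = 4; chi = V - E + F = 2
Gauss-Bonnet: total defect = 2*pi*chi = 4*pi; visible defects sum to (19/8)*pi


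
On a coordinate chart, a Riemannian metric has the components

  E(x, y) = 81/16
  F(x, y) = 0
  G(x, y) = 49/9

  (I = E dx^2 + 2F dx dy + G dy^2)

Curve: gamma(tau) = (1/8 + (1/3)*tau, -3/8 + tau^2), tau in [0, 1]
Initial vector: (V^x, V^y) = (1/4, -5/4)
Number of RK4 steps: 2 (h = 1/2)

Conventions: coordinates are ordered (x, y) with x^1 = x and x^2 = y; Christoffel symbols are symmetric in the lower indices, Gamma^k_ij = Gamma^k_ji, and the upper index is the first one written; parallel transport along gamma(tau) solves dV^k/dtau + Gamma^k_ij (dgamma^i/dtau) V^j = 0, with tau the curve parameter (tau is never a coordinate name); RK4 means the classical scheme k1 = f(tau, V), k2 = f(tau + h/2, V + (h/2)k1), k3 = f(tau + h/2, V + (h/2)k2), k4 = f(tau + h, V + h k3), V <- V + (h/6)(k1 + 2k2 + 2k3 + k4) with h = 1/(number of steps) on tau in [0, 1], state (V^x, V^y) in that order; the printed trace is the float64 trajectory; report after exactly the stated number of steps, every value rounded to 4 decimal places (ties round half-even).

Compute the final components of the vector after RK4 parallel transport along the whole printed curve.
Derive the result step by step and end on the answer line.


gamma'(tau) = (1/3, 2*tau); f(tau, V)^k = -Gamma^k_ij(gamma(tau)) gamma'^i(tau) V^j; h = 1/2; intermediate values shown to 6 dp
curve data and Christoffel symbols at the stage parameters:
  tau = 0.000000: gamma = (0.125000, -0.375000), gamma' = (0.333333, 0.000000); Gamma_xxx = 0.000000, Gamma_xxy = 0.000000, Gamma_xyy = 0.000000, Gamma_yxx = 0.000000, Gamma_yxy = 0.000000, Gamma_yyy = 0.000000
  tau = 0.250000: gamma = (0.208333, -0.312500), gamma' = (0.333333, 0.500000); Gamma_xxx = 0.000000, Gamma_xxy = 0.000000, Gamma_xyy = 0.000000, Gamma_yxx = 0.000000, Gamma_yxy = 0.000000, Gamma_yyy = 0.000000
  tau = 0.500000: gamma = (0.291667, -0.125000), gamma' = (0.333333, 1.000000); Gamma_xxx = 0.000000, Gamma_xxy = 0.000000, Gamma_xyy = 0.000000, Gamma_yxx = 0.000000, Gamma_yxy = 0.000000, Gamma_yyy = 0.000000
  tau = 0.750000: gamma = (0.375000, 0.187500), gamma' = (0.333333, 1.500000); Gamma_xxx = 0.000000, Gamma_xxy = 0.000000, Gamma_xyy = 0.000000, Gamma_yxx = 0.000000, Gamma_yxy = 0.000000, Gamma_yyy = 0.000000
  tau = 1.000000: gamma = (0.458333, 0.625000), gamma' = (0.333333, 2.000000); Gamma_xxx = 0.000000, Gamma_xxy = 0.000000, Gamma_xyy = 0.000000, Gamma_yxx = 0.000000, Gamma_yxy = 0.000000, Gamma_yyy = 0.000000
step 0: V^x = 0.2500, V^y = -1.2500
step 1: k1 = (0.000000, 0.000000), k2 = (0.000000, 0.000000), k3 = (0.000000, 0.000000), k4 = (0.000000, 0.000000); V <- V + (h/6)(k1 + 2k2 + 2k3 + k4): V^x = 0.2500, V^y = -1.2500
step 2: k1 = (0.000000, 0.000000), k2 = (0.000000, 0.000000), k3 = (0.000000, 0.000000), k4 = (0.000000, 0.000000); V <- V + (h/6)(k1 + 2k2 + 2k3 + k4): V^x = 0.2500, V^y = -1.2500

Answer: V^x = 0.2500, V^y = -1.2500


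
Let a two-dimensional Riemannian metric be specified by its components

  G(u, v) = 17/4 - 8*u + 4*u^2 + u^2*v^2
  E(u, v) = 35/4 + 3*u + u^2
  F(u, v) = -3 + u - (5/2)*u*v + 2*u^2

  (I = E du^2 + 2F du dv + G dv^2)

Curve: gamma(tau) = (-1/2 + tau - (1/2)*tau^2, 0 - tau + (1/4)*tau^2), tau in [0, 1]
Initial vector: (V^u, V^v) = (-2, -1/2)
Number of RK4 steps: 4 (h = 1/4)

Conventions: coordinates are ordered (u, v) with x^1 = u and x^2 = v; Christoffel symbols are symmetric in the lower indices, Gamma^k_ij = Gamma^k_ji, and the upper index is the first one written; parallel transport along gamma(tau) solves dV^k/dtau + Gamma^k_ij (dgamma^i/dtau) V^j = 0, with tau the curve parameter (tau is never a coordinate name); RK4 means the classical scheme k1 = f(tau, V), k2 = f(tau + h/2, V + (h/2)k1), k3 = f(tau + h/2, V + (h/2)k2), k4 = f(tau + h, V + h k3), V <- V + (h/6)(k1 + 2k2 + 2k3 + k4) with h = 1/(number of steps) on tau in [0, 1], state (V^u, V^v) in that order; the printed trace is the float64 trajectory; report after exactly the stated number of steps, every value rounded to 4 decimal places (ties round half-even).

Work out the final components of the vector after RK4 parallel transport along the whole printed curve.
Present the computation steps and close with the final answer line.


gamma'(tau) = (1 - tau, -1 + (1/2)*tau); f(tau, V)^k = -Gamma^k_ij(gamma(tau)) gamma'^i(tau) V^j; h = 1/4; intermediate values shown to 6 dp
curve data and Christoffel symbols at the stage parameters:
  tau = 0.000000: gamma = (-0.500000, 0.000000), gamma' = (1.000000, -1.000000); Gamma_uuu = 0.103520, Gamma_uuv = -0.298137, Gamma_uvv = 1.110766, Gamma_vuu = -0.074534, Gamma_vuv = -0.745342, Gamma_vvv = 0.360248
  tau = 0.125000: gamma = (-0.382812, -0.121094), gamma' = (0.875000, -0.937500); Gamma_uuu = 0.158895, Gamma_uuv = -0.348427, Gamma_uvv = 1.006080, Gamma_vuu = 0.035545, Gamma_vuv = -0.842163, Gamma_vvv = 0.405952
  tau = 0.250000: gamma = (-0.281250, -0.234375), gamma' = (0.750000, -0.875000); Gamma_uuu = 0.225129, Gamma_uuv = -0.387138, Gamma_uvv = 0.911591, Gamma_vuu = 0.176099, Gamma_vuv = -0.940263, Gamma_vvv = 0.436701
  tau = 0.375000: gamma = (-0.195312, -0.339844), gamma' = (0.625000, -0.812500); Gamma_uuu = 0.295971, Gamma_uuv = -0.413399, Gamma_uvv = 0.826481, Gamma_vuu = 0.341840, Gamma_vuv = -1.032216, Gamma_vvv = 0.452633
  tau = 0.500000: gamma = (-0.125000, -0.437500), gamma' = (0.500000, -0.750000); Gamma_uuu = 0.364630, Gamma_uuv = -0.427767, Gamma_uvv = 0.751833, Gamma_vuu = 0.521434, Gamma_vuv = -1.111057, Gamma_vvv = 0.455638
  tau = 0.625000: gamma = (-0.070312, -0.527344), gamma' = (0.375000, -0.687500); Gamma_uuu = 0.425234, Gamma_uuv = -0.432476, Gamma_uvv = 0.689809, Gamma_vuu = 0.698835, Gamma_vuv = -1.171879, Gamma_vvv = 0.449442
  tau = 0.750000: gamma = (-0.031250, -0.609375), gamma' = (0.250000, -0.625000); Gamma_uuu = 0.473985, Gamma_uuv = -0.431059, Gamma_uvv = 0.642881, Gamma_vuu = 0.856264, Gamma_vuv = -1.212834, Gamma_vvv = 0.439026
  tau = 0.875000: gamma = (-0.007812, -0.683594), gamma' = (0.125000, -0.562500); Gamma_uuu = 0.509484, Gamma_uuv = -0.427567, Gamma_uvv = 0.613335, Gamma_vuu = 0.977772, Gamma_vuv = -1.235075, Gamma_vvv = 0.429624
  tau = 1.000000: gamma = (0.000000, -0.750000), gamma' = (0.000000, -0.500000); Gamma_uuu = 0.532151, Gamma_uuv = -0.425721, Gamma_uvv = 0.603104, Gamma_vuu = 1.052106, Gamma_vuv = -1.241685, Gamma_vvv = 0.425721
step 0: V^u = -2.0000, V^v = -0.5000
step 1: k1 = (0.098861, 0.788820), k2 = (0.424637, 1.182568), k3 = (0.467102, 1.204150), k4 = (0.739441, 1.581777); V <- V + (h/6)(k1 + 2k2 + 2k3 + k4): V^u = -1.8908, V^v = -0.2023
step 2: k1 = (0.739599, 1.585307), k2 = (0.932807, 1.888184), k3 = (0.955433, 1.901118), k4 = (1.043426, 2.052100); V <- V + (h/6)(k1 + 2k2 + 2k3 + k4): V^u = -1.6591, V^v = 0.2650
step 3: k1 = (1.040875, 2.052861), k2 = (1.030397, 2.022959), k3 = (1.028617, 2.021560), k4 = (0.936396, 1.807805); V <- V + (h/6)(k1 + 2k2 + 2k3 + k4): V^u = -1.4051, V^v = 0.7629
step 4: k1 = (0.933817, 1.806575), k2 = (0.785881, 1.444156), k3 = (0.773455, 1.441321), k4 = (0.596654, 0.991416); V <- V + (h/6)(k1 + 2k2 + 2k3 + k4): V^u = -1.2114, V^v = 1.1199

Answer: V^u = -1.2114, V^v = 1.1199
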